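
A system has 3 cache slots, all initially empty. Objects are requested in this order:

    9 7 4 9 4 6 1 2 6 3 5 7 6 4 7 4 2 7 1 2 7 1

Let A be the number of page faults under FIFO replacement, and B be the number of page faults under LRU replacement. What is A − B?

Under FIFO: F F F . . F F F . F F F F F . . F F F . . . → 14 faults.
Under LRU: F F F . . F F F . F F F F F . . F . F . . . → 13 faults.
A − B = 14 − 13 = 1.

1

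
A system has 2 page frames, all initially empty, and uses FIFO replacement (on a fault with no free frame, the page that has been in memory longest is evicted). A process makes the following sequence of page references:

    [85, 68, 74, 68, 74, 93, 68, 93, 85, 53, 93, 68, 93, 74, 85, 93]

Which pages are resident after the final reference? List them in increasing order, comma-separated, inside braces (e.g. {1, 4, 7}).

{85, 93}

85 → miss, frames {85}
68 → miss, frames {85,68}
74 → miss, evict 85, frames {68,74}
68 → hit
74 → hit
93 → miss, evict 68, frames {74,93}
68 → miss, evict 74, frames {93,68}
93 → hit
85 → miss, evict 93, frames {68,85}
53 → miss, evict 68, frames {85,53}
93 → miss, evict 85, frames {53,93}
68 → miss, evict 53, frames {93,68}
93 → hit
74 → miss, evict 93, frames {68,74}
85 → miss, evict 68, frames {74,85}
93 → miss, evict 74, frames {85,93}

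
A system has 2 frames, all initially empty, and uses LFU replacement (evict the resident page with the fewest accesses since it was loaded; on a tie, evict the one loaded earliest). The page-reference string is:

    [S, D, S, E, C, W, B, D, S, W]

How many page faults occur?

8

S -> miss, frames {S}
D -> miss, frames {S,D}
S -> hit
E -> miss, evict D, frames {S,E}
C -> miss, evict E, frames {S,C}
W -> miss, evict C, frames {S,W}
B -> miss, evict W, frames {S,B}
D -> miss, evict B, frames {S,D}
S -> hit
W -> miss, evict D, frames {S,W}
Page faults: 8.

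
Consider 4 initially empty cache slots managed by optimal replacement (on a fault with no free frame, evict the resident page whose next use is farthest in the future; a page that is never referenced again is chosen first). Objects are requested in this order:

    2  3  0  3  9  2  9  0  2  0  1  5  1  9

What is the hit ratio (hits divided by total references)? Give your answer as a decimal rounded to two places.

0.57

2 -> fault, frames {2}
3 -> fault, frames {2,3}
0 -> fault, frames {2,3,0}
3 -> hit
9 -> fault, frames {2,3,0,9}
2 -> hit
9 -> hit
0 -> hit
2 -> hit
0 -> hit
1 -> fault, evict 0, frames {2,3,9,1}
5 -> fault, evict 3, frames {2,9,1,5}
1 -> hit
9 -> hit
Hits: 8 of 14 references → 8/14 = 0.5714.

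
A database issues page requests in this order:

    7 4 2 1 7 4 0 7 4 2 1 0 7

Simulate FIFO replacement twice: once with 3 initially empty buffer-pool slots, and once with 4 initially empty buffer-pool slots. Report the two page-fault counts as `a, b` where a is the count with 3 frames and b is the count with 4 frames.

10, 11

3 frames: F F F F F F F . . F F . F → 10 faults.
4 frames: F F F F . . F F F F F F F → 11 faults.
11 > 10: adding a frame increased faults — Belady's anomaly.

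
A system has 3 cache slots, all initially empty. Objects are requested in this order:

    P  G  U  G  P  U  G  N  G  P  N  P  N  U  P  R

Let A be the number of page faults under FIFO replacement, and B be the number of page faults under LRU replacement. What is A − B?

Under FIFO: F F F . . . . F . F . . . . . F → 6 faults.
Under LRU: F F F . . . . F . F . . . F . F → 7 faults.
A − B = 6 − 7 = -1.

-1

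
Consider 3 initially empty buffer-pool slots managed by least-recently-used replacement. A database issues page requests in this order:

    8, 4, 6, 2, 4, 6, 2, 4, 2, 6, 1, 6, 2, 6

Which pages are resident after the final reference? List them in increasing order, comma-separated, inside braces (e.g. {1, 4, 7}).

{1, 2, 6}

8: fault, frames (8)
4: fault, frames (8 4)
6: fault, frames (8 4 6)
2: fault, evict 8, frames (4 6 2)
4: hit
6: hit
2: hit
4: hit
2: hit
6: hit
1: fault, evict 4, frames (2 6 1)
6: hit
2: hit
6: hit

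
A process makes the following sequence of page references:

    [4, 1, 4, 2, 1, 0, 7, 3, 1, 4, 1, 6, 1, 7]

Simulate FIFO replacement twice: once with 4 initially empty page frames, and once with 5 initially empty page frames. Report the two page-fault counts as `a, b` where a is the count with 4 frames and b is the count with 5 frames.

4 frames: F F . F . F F F F F . F . F → 10 faults.
5 frames: F F . F . F F F . F F F . . → 9 faults.
9 < 10: adding a frame reduced faults, as is typical.

10, 9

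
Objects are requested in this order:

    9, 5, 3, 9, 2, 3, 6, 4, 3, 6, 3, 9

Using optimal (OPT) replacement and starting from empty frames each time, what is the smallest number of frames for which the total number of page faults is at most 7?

f=1: 12 faults
f=2: 8 faults
f=3: 7 faults
f=4: 6 faults
f=5: 6 faults
f=6: 6 faults
Smallest f with faults ≤ 7 is 3.

3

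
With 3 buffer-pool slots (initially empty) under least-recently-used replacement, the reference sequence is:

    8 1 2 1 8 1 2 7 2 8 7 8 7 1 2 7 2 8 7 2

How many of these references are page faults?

8

8: miss, frames (8)
1: miss, frames (8 1)
2: miss, frames (8 1 2)
1: hit
8: hit
1: hit
2: hit
7: miss, evict 8, frames (1 2 7)
2: hit
8: miss, evict 1, frames (7 2 8)
7: hit
8: hit
7: hit
1: miss, evict 2, frames (8 7 1)
2: miss, evict 8, frames (7 1 2)
7: hit
2: hit
8: miss, evict 1, frames (7 2 8)
7: hit
2: hit
Page faults: 8.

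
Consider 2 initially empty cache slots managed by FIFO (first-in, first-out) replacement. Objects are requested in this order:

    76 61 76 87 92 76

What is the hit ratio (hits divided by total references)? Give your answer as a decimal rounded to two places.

0.17

76 -> fault, frames [76]
61 -> fault, frames [76, 61]
76 -> hit
87 -> fault, evict 76, frames [61, 87]
92 -> fault, evict 61, frames [87, 92]
76 -> fault, evict 87, frames [92, 76]
Hits: 1 of 6 references → 1/6 = 0.1667.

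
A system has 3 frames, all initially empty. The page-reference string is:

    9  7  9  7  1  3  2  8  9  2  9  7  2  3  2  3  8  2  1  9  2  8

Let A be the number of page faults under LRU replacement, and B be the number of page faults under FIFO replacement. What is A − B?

-2

Under LRU: F F . . F F F F F . . F . F . . F . F F . F → 13 faults.
Under FIFO: F F . . F F F F F . . F F F . . F . F F F F → 15 faults.
A − B = 13 − 15 = -2.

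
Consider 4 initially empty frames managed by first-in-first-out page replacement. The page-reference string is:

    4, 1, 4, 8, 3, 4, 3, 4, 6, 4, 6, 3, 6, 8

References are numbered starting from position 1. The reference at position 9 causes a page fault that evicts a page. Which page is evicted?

pos 1: 4 → miss, frames (4)
pos 2: 1 → miss, frames (4 1)
pos 3: 4 → hit
pos 4: 8 → miss, frames (4 1 8)
pos 5: 3 → miss, frames (4 1 8 3)
pos 6: 4 → hit
pos 7: 3 → hit
pos 8: 4 → hit
pos 9: 6 → miss, evict 4, frames (1 8 3 6)
At position 9, page 4 is evicted.

4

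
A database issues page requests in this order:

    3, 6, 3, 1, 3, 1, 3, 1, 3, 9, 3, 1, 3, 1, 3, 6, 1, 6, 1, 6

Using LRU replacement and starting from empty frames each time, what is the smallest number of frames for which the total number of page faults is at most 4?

4

f=1: 20 faults
f=2: 7 faults
f=3: 5 faults
f=4: 4 faults
Smallest f with faults ≤ 4 is 4.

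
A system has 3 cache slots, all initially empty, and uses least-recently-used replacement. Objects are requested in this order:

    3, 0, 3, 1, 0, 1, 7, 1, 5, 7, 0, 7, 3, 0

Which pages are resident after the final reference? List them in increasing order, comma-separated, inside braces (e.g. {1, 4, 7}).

3: fault, frames {3}
0: fault, frames {3,0}
3: hit
1: fault, frames {0,3,1}
0: hit
1: hit
7: fault, evict 3, frames {0,1,7}
1: hit
5: fault, evict 0, frames {7,1,5}
7: hit
0: fault, evict 1, frames {5,7,0}
7: hit
3: fault, evict 5, frames {0,7,3}
0: hit

{0, 3, 7}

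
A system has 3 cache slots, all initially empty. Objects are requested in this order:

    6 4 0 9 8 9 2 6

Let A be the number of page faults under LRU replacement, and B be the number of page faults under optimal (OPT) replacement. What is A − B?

Under LRU: F F F F F . F F → 7 faults.
Under OPT: F F F F F . F . → 6 faults.
A − B = 7 − 6 = 1.

1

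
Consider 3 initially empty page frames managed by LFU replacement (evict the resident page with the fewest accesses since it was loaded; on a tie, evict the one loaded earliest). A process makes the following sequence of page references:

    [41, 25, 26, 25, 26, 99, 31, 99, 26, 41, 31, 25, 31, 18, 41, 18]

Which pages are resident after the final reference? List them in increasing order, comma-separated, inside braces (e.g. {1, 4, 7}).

{18, 25, 26}

41: miss, frames [41]
25: miss, frames [41, 25]
26: miss, frames [41, 25, 26]
25: hit
26: hit
99: miss, evict 41, frames [25, 26, 99]
31: miss, evict 99, frames [25, 26, 31]
99: miss, evict 31, frames [25, 26, 99]
26: hit
41: miss, evict 99, frames [25, 26, 41]
31: miss, evict 41, frames [25, 26, 31]
25: hit
31: hit
18: miss, evict 31, frames [25, 26, 18]
41: miss, evict 18, frames [25, 26, 41]
18: miss, evict 41, frames [25, 26, 18]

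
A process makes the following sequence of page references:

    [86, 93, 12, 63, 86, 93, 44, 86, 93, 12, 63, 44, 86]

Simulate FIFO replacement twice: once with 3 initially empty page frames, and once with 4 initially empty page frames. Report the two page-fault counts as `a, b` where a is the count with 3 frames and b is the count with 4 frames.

10, 11

3 frames: F F F F F F F . . F F . F → 10 faults.
4 frames: F F F F . . F F F F F F F → 11 faults.
11 > 10: adding a frame increased faults — Belady's anomaly.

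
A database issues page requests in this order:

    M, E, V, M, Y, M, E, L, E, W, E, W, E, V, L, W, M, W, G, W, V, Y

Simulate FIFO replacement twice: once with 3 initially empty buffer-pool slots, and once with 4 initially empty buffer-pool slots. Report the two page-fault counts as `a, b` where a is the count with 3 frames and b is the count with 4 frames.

14, 12

3 frames: F F F . F F F F . F . . . F . . F . F F F F → 14 faults.
4 frames: F F F . F . . F . F F . . F . . F . F F . F → 12 faults.
12 < 14: adding a frame reduced faults, as is typical.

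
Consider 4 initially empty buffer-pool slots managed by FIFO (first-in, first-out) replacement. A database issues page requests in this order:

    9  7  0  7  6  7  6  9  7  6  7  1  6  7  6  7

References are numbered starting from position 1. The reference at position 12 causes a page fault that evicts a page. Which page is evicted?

pos 1: 9 -> fault, frames (9)
pos 2: 7 -> fault, frames (9 7)
pos 3: 0 -> fault, frames (9 7 0)
pos 4: 7 -> hit
pos 5: 6 -> fault, frames (9 7 0 6)
pos 6: 7 -> hit
pos 7: 6 -> hit
pos 8: 9 -> hit
pos 9: 7 -> hit
pos 10: 6 -> hit
pos 11: 7 -> hit
pos 12: 1 -> fault, evict 9, frames (7 0 6 1)
At position 12, page 9 is evicted.

9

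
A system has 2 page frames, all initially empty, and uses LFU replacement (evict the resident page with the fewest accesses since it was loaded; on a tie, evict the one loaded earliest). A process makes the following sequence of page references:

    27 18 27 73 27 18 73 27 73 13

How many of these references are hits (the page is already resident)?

27 -> miss, frames (27)
18 -> miss, frames (27 18)
27 -> hit
73 -> miss, evict 18, frames (27 73)
27 -> hit
18 -> miss, evict 73, frames (27 18)
73 -> miss, evict 18, frames (27 73)
27 -> hit
73 -> hit
13 -> miss, evict 73, frames (27 13)
Hits: 4.

4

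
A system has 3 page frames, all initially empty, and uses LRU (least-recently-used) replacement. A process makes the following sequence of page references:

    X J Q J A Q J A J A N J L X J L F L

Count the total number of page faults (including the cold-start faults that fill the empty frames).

8

X: fault, frames (X)
J: fault, frames (X J)
Q: fault, frames (X J Q)
J: hit
A: fault, evict X, frames (Q J A)
Q: hit
J: hit
A: hit
J: hit
A: hit
N: fault, evict Q, frames (J A N)
J: hit
L: fault, evict A, frames (N J L)
X: fault, evict N, frames (J L X)
J: hit
L: hit
F: fault, evict X, frames (J L F)
L: hit
Page faults: 8.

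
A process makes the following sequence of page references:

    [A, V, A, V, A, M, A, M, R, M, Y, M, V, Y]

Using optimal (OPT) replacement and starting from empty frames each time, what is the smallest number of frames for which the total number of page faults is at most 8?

2

f=1: 14 faults
f=2: 6 faults
f=3: 5 faults
f=4: 5 faults
f=5: 5 faults
Smallest f with faults ≤ 8 is 2.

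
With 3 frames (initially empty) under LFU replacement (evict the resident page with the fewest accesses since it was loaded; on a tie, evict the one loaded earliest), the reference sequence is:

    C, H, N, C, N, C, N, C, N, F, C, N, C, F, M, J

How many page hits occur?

C → fault, frames {C}
H → fault, frames {C,H}
N → fault, frames {C,H,N}
C → hit
N → hit
C → hit
N → hit
C → hit
N → hit
F → fault, evict H, frames {C,N,F}
C → hit
N → hit
C → hit
F → hit
M → fault, evict F, frames {C,N,M}
J → fault, evict M, frames {C,N,J}
Hits: 10.

10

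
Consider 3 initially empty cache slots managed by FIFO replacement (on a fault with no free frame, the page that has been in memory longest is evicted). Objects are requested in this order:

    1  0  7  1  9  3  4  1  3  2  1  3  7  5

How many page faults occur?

1 → fault, frames {1}
0 → fault, frames {1,0}
7 → fault, frames {1,0,7}
1 → hit
9 → fault, evict 1, frames {0,7,9}
3 → fault, evict 0, frames {7,9,3}
4 → fault, evict 7, frames {9,3,4}
1 → fault, evict 9, frames {3,4,1}
3 → hit
2 → fault, evict 3, frames {4,1,2}
1 → hit
3 → fault, evict 4, frames {1,2,3}
7 → fault, evict 1, frames {2,3,7}
5 → fault, evict 2, frames {3,7,5}
Page faults: 11.

11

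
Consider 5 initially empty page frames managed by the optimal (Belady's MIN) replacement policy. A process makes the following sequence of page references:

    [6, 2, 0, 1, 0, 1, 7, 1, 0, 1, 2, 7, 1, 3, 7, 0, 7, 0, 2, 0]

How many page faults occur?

6 → fault, frames {6}
2 → fault, frames {6,2}
0 → fault, frames {6,2,0}
1 → fault, frames {6,2,0,1}
0 → hit
1 → hit
7 → fault, frames {6,2,0,1,7}
1 → hit
0 → hit
1 → hit
2 → hit
7 → hit
1 → hit
3 → fault, evict 1, frames {6,2,0,7,3}
7 → hit
0 → hit
7 → hit
0 → hit
2 → hit
0 → hit
Page faults: 6.

6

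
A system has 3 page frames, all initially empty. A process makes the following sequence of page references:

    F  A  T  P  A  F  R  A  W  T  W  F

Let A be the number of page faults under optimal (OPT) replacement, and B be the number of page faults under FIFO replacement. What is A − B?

Under OPT: F F F F . . F . F F . . → 7 faults.
Under FIFO: F F F F . F F F F F . F → 10 faults.
A − B = 7 − 10 = -3.

-3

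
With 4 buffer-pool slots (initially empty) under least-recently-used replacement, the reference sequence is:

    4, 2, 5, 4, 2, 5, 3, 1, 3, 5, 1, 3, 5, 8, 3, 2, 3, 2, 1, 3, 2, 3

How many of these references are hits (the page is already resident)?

4 → fault, frames [4]
2 → fault, frames [4, 2]
5 → fault, frames [4, 2, 5]
4 → hit
2 → hit
5 → hit
3 → fault, frames [4, 2, 5, 3]
1 → fault, evict 4, frames [2, 5, 3, 1]
3 → hit
5 → hit
1 → hit
3 → hit
5 → hit
8 → fault, evict 2, frames [1, 3, 5, 8]
3 → hit
2 → fault, evict 1, frames [5, 8, 3, 2]
3 → hit
2 → hit
1 → fault, evict 5, frames [8, 3, 2, 1]
3 → hit
2 → hit
3 → hit
Hits: 14.

14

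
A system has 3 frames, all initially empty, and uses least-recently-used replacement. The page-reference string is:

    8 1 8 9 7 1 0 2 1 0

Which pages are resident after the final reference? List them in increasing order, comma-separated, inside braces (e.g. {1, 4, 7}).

8: miss, frames (8)
1: miss, frames (8 1)
8: hit
9: miss, frames (1 8 9)
7: miss, evict 1, frames (8 9 7)
1: miss, evict 8, frames (9 7 1)
0: miss, evict 9, frames (7 1 0)
2: miss, evict 7, frames (1 0 2)
1: hit
0: hit

{0, 1, 2}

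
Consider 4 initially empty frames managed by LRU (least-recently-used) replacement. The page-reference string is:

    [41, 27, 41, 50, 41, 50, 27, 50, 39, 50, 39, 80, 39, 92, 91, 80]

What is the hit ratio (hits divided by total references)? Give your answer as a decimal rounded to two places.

41 -> miss, frames (41)
27 -> miss, frames (41 27)
41 -> hit
50 -> miss, frames (27 41 50)
41 -> hit
50 -> hit
27 -> hit
50 -> hit
39 -> miss, frames (41 27 50 39)
50 -> hit
39 -> hit
80 -> miss, evict 41, frames (27 50 39 80)
39 -> hit
92 -> miss, evict 27, frames (50 80 39 92)
91 -> miss, evict 50, frames (80 39 92 91)
80 -> hit
Hits: 9 of 16 references → 9/16 = 0.5625.

0.56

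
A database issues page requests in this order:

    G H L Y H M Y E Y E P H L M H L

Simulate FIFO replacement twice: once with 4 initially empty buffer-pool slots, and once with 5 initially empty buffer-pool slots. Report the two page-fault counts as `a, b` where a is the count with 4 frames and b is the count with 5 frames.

4 frames: F F F F . F . F . . F F F F . . → 10 faults.
5 frames: F F F F . F . F . . F F F . . . → 9 faults.
9 < 10: adding a frame reduced faults, as is typical.

10, 9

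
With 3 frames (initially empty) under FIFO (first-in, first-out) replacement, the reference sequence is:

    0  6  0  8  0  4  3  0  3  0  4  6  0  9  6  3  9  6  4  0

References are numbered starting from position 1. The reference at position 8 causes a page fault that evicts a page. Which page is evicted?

pos 1: 0 → miss, frames {0}
pos 2: 6 → miss, frames {0,6}
pos 3: 0 → hit
pos 4: 8 → miss, frames {0,6,8}
pos 5: 0 → hit
pos 6: 4 → miss, evict 0, frames {6,8,4}
pos 7: 3 → miss, evict 6, frames {8,4,3}
pos 8: 0 → miss, evict 8, frames {4,3,0}
At position 8, page 8 is evicted.

8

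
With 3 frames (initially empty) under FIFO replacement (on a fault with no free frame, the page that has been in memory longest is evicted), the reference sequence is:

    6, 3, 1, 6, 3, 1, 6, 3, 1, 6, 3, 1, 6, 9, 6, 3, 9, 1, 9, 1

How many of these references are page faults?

8

6: fault, frames {6}
3: fault, frames {6,3}
1: fault, frames {6,3,1}
6: hit
3: hit
1: hit
6: hit
3: hit
1: hit
6: hit
3: hit
1: hit
6: hit
9: fault, evict 6, frames {3,1,9}
6: fault, evict 3, frames {1,9,6}
3: fault, evict 1, frames {9,6,3}
9: hit
1: fault, evict 9, frames {6,3,1}
9: fault, evict 6, frames {3,1,9}
1: hit
Page faults: 8.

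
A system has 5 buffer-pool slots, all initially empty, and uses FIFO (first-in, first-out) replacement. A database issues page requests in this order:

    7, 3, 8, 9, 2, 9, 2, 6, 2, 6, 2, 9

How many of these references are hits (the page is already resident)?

6

7 -> miss, frames (7)
3 -> miss, frames (7 3)
8 -> miss, frames (7 3 8)
9 -> miss, frames (7 3 8 9)
2 -> miss, frames (7 3 8 9 2)
9 -> hit
2 -> hit
6 -> miss, evict 7, frames (3 8 9 2 6)
2 -> hit
6 -> hit
2 -> hit
9 -> hit
Hits: 6.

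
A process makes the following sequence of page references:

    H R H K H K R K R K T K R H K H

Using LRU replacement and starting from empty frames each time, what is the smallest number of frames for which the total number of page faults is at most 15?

2

f=1: 16 faults
f=2: 8 faults
f=3: 5 faults
f=4: 4 faults
Smallest f with faults ≤ 15 is 2.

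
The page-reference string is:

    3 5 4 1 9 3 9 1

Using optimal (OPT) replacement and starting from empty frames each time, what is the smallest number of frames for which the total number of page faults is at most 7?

f=1: 8 faults
f=2: 6 faults
f=3: 5 faults
f=4: 5 faults
f=5: 5 faults
Smallest f with faults ≤ 7 is 2.

2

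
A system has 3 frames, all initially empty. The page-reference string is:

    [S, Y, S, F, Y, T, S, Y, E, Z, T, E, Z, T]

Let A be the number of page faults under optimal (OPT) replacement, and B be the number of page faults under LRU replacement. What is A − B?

Under OPT: F F . F . F . . F F . . . . → 6 faults.
Under LRU: F F . F . F F . F F F . . . → 8 faults.
A − B = 6 − 8 = -2.

-2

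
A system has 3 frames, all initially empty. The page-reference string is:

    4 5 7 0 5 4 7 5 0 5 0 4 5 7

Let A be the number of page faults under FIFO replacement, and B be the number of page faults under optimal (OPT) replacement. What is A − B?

Under FIFO: F F F F . F . F . . . . . F → 7 faults.
Under OPT: F F F F . . F . . . . F . . → 6 faults.
A − B = 7 − 6 = 1.

1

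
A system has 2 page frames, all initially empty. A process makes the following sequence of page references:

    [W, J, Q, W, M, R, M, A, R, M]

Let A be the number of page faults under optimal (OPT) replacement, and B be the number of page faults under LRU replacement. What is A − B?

-2

Under OPT: F F F . F F . F . F → 7 faults.
Under LRU: F F F F F F . F F F → 9 faults.
A − B = 7 − 9 = -2.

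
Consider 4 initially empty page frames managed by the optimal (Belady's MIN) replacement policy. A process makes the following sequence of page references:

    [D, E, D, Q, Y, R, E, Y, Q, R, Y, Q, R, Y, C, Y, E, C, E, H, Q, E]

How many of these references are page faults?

7

D -> miss, frames [D]
E -> miss, frames [D, E]
D -> hit
Q -> miss, frames [D, E, Q]
Y -> miss, frames [D, E, Q, Y]
R -> miss, evict D, frames [E, Q, Y, R]
E -> hit
Y -> hit
Q -> hit
R -> hit
Y -> hit
Q -> hit
R -> hit
Y -> hit
C -> miss, evict R, frames [E, Q, Y, C]
Y -> hit
E -> hit
C -> hit
E -> hit
H -> miss, evict C, frames [E, Q, Y, H]
Q -> hit
E -> hit
Page faults: 7.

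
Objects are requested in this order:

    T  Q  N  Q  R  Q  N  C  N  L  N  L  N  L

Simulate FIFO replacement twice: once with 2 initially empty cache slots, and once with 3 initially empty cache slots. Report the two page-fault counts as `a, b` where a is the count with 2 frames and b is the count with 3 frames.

9, 7

2 frames: F F F . F F F F . F F . . . → 9 faults.
3 frames: F F F . F . . F . F F . . . → 7 faults.
7 < 9: adding a frame reduced faults, as is typical.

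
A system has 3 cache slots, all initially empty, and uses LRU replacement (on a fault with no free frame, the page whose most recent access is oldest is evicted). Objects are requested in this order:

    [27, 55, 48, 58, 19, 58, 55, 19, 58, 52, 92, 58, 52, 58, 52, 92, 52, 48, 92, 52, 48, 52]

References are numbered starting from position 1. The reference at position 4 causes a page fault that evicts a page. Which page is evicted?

pos 1: 27 → fault, frames (27)
pos 2: 55 → fault, frames (27 55)
pos 3: 48 → fault, frames (27 55 48)
pos 4: 58 → fault, evict 27, frames (55 48 58)
At position 4, page 27 is evicted.

27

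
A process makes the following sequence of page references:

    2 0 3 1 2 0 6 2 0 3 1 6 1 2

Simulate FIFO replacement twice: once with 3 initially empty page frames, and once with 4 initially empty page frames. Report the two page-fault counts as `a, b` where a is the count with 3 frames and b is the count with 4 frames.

10, 11

3 frames: F F F F F F F . . F F . . F → 10 faults.
4 frames: F F F F . . F F F F F F . F → 11 faults.
11 > 10: adding a frame increased faults — Belady's anomaly.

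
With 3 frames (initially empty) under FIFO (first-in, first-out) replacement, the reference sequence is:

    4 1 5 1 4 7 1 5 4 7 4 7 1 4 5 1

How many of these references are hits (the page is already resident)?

9

4 -> fault, frames [4]
1 -> fault, frames [4, 1]
5 -> fault, frames [4, 1, 5]
1 -> hit
4 -> hit
7 -> fault, evict 4, frames [1, 5, 7]
1 -> hit
5 -> hit
4 -> fault, evict 1, frames [5, 7, 4]
7 -> hit
4 -> hit
7 -> hit
1 -> fault, evict 5, frames [7, 4, 1]
4 -> hit
5 -> fault, evict 7, frames [4, 1, 5]
1 -> hit
Hits: 9.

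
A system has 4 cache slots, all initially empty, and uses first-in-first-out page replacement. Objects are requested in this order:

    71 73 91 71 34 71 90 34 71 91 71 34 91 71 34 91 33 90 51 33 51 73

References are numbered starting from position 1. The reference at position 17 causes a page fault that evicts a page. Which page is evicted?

91

pos 1: 71: miss, frames {71}
pos 2: 73: miss, frames {71,73}
pos 3: 91: miss, frames {71,73,91}
pos 4: 71: hit
pos 5: 34: miss, frames {71,73,91,34}
pos 6: 71: hit
pos 7: 90: miss, evict 71, frames {73,91,34,90}
pos 8: 34: hit
pos 9: 71: miss, evict 73, frames {91,34,90,71}
pos 10: 91: hit
pos 11: 71: hit
pos 12: 34: hit
pos 13: 91: hit
pos 14: 71: hit
pos 15: 34: hit
pos 16: 91: hit
pos 17: 33: miss, evict 91, frames {34,90,71,33}
At position 17, page 91 is evicted.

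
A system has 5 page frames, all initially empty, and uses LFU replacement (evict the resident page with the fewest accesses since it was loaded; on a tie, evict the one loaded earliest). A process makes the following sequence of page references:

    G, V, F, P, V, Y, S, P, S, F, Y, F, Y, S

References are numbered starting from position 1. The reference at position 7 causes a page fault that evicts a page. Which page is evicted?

pos 1: G → miss, frames [G]
pos 2: V → miss, frames [G, V]
pos 3: F → miss, frames [G, V, F]
pos 4: P → miss, frames [G, V, F, P]
pos 5: V → hit
pos 6: Y → miss, frames [G, V, F, P, Y]
pos 7: S → miss, evict G, frames [V, F, P, Y, S]
At position 7, page G is evicted.

G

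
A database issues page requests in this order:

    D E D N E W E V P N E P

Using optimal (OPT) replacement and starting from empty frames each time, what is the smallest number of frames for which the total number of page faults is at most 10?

f=1: 12 faults
f=2: 8 faults
f=3: 6 faults
f=4: 6 faults
f=5: 6 faults
f=6: 6 faults
Smallest f with faults ≤ 10 is 2.

2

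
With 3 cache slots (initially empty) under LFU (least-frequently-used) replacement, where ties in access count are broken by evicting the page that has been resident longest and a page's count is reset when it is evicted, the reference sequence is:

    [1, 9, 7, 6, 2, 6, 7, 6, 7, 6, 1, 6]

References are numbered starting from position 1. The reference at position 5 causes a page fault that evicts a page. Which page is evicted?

9

pos 1: 1 -> fault, frames (1)
pos 2: 9 -> fault, frames (1 9)
pos 3: 7 -> fault, frames (1 9 7)
pos 4: 6 -> fault, evict 1, frames (9 7 6)
pos 5: 2 -> fault, evict 9, frames (7 6 2)
At position 5, page 9 is evicted.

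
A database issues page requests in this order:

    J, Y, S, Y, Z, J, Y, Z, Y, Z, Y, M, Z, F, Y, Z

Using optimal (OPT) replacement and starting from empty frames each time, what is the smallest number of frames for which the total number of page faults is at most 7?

3

f=1: 16 faults
f=2: 9 faults
f=3: 6 faults
f=4: 6 faults
f=5: 6 faults
f=6: 6 faults
Smallest f with faults ≤ 7 is 3.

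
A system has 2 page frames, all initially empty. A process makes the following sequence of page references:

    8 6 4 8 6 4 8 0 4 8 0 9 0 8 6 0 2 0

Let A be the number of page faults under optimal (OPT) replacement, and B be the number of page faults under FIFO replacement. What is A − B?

-5

Under OPT: F F F . F . F F . F . F . F F . F . → 11 faults.
Under FIFO: F F F F F F F F F F F F . F F F F . → 16 faults.
A − B = 11 − 16 = -5.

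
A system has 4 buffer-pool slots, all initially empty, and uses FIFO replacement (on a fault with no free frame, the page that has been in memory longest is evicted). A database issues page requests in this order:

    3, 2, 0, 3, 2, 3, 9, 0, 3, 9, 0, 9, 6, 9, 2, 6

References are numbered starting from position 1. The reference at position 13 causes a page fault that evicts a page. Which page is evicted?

3

pos 1: 3 -> miss, frames (3)
pos 2: 2 -> miss, frames (3 2)
pos 3: 0 -> miss, frames (3 2 0)
pos 4: 3 -> hit
pos 5: 2 -> hit
pos 6: 3 -> hit
pos 7: 9 -> miss, frames (3 2 0 9)
pos 8: 0 -> hit
pos 9: 3 -> hit
pos 10: 9 -> hit
pos 11: 0 -> hit
pos 12: 9 -> hit
pos 13: 6 -> miss, evict 3, frames (2 0 9 6)
At position 13, page 3 is evicted.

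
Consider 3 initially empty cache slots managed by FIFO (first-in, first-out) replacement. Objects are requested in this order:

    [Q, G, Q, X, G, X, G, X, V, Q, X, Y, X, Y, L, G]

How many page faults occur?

9

Q: fault, frames (Q)
G: fault, frames (Q G)
Q: hit
X: fault, frames (Q G X)
G: hit
X: hit
G: hit
X: hit
V: fault, evict Q, frames (G X V)
Q: fault, evict G, frames (X V Q)
X: hit
Y: fault, evict X, frames (V Q Y)
X: fault, evict V, frames (Q Y X)
Y: hit
L: fault, evict Q, frames (Y X L)
G: fault, evict Y, frames (X L G)
Page faults: 9.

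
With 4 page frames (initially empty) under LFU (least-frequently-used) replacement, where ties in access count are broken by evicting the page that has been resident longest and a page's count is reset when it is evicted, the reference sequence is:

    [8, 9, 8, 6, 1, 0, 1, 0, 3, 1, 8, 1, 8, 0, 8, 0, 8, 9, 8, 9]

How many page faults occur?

7

8 → miss, frames (8)
9 → miss, frames (8 9)
8 → hit
6 → miss, frames (8 9 6)
1 → miss, frames (8 9 6 1)
0 → miss, evict 9, frames (8 6 1 0)
1 → hit
0 → hit
3 → miss, evict 6, frames (8 1 0 3)
1 → hit
8 → hit
1 → hit
8 → hit
0 → hit
8 → hit
0 → hit
8 → hit
9 → miss, evict 3, frames (8 1 0 9)
8 → hit
9 → hit
Page faults: 7.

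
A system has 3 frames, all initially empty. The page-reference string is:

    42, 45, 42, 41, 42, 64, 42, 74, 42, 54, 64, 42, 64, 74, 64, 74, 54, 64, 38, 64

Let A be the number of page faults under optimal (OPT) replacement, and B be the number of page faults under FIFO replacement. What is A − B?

-5

Under OPT: F F . F . F . F . F . . . F . . . . F . → 8 faults.
Under FIFO: F F . F . F F F . F F F . F . . F F F . → 13 faults.
A − B = 8 − 13 = -5.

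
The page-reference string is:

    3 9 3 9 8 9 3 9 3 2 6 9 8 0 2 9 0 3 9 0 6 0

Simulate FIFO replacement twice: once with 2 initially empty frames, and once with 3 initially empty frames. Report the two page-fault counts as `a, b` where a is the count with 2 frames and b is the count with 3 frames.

17, 13

2 frames: F F . . F . F F . F F F F F F F F F F F F . → 17 faults.
3 frames: F F . . F . . . . F F F F F F F . F . F F . → 13 faults.
13 < 17: adding a frame reduced faults, as is typical.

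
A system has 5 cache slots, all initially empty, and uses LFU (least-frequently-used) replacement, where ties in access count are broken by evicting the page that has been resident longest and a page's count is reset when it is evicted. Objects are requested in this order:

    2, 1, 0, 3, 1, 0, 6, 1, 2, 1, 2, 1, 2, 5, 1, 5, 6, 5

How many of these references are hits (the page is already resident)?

12

2: miss, frames {2}
1: miss, frames {2,1}
0: miss, frames {2,1,0}
3: miss, frames {2,1,0,3}
1: hit
0: hit
6: miss, frames {2,1,0,3,6}
1: hit
2: hit
1: hit
2: hit
1: hit
2: hit
5: miss, evict 3, frames {2,1,0,6,5}
1: hit
5: hit
6: hit
5: hit
Hits: 12.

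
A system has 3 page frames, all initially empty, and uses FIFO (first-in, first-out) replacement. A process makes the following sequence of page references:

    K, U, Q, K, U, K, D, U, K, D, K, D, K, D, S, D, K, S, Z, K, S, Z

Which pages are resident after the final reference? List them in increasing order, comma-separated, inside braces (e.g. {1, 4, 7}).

{K, S, Z}

K → fault, frames {K}
U → fault, frames {K,U}
Q → fault, frames {K,U,Q}
K → hit
U → hit
K → hit
D → fault, evict K, frames {U,Q,D}
U → hit
K → fault, evict U, frames {Q,D,K}
D → hit
K → hit
D → hit
K → hit
D → hit
S → fault, evict Q, frames {D,K,S}
D → hit
K → hit
S → hit
Z → fault, evict D, frames {K,S,Z}
K → hit
S → hit
Z → hit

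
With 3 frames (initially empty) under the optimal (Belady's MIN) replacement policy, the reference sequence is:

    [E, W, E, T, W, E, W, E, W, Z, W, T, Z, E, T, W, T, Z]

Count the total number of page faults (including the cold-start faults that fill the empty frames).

6

E -> fault, frames {E}
W -> fault, frames {E,W}
E -> hit
T -> fault, frames {E,W,T}
W -> hit
E -> hit
W -> hit
E -> hit
W -> hit
Z -> fault, evict E, frames {W,T,Z}
W -> hit
T -> hit
Z -> hit
E -> fault, evict Z, frames {W,T,E}
T -> hit
W -> hit
T -> hit
Z -> fault, evict E, frames {W,T,Z}
Page faults: 6.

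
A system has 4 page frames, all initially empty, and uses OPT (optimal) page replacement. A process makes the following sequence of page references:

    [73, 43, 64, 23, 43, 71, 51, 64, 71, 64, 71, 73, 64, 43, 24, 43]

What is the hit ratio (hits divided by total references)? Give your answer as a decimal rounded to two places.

0.50

73: fault, frames [73]
43: fault, frames [73, 43]
64: fault, frames [73, 43, 64]
23: fault, frames [73, 43, 64, 23]
43: hit
71: fault, evict 23, frames [73, 43, 64, 71]
51: fault, evict 43, frames [73, 64, 71, 51]
64: hit
71: hit
64: hit
71: hit
73: hit
64: hit
43: fault, evict 51, frames [73, 64, 71, 43]
24: fault, evict 71, frames [73, 64, 43, 24]
43: hit
Hits: 8 of 16 references → 8/16 = 0.5000.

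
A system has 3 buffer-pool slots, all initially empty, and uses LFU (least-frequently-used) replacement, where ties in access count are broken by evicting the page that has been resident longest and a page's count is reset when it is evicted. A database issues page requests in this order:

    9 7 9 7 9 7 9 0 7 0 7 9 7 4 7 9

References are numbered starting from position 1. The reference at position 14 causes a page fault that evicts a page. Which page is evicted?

0

pos 1: 9: fault, frames [9]
pos 2: 7: fault, frames [9, 7]
pos 3: 9: hit
pos 4: 7: hit
pos 5: 9: hit
pos 6: 7: hit
pos 7: 9: hit
pos 8: 0: fault, frames [9, 7, 0]
pos 9: 7: hit
pos 10: 0: hit
pos 11: 7: hit
pos 12: 9: hit
pos 13: 7: hit
pos 14: 4: fault, evict 0, frames [9, 7, 4]
At position 14, page 0 is evicted.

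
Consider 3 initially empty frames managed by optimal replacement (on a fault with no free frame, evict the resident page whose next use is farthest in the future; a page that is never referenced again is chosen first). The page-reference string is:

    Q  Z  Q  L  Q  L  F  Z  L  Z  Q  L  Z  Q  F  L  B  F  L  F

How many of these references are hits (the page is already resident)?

13

Q -> fault, frames [Q]
Z -> fault, frames [Q, Z]
Q -> hit
L -> fault, frames [Q, Z, L]
Q -> hit
L -> hit
F -> fault, evict Q, frames [Z, L, F]
Z -> hit
L -> hit
Z -> hit
Q -> fault, evict F, frames [Z, L, Q]
L -> hit
Z -> hit
Q -> hit
F -> fault, evict Q, frames [Z, L, F]
L -> hit
B -> fault, evict Z, frames [L, F, B]
F -> hit
L -> hit
F -> hit
Hits: 13.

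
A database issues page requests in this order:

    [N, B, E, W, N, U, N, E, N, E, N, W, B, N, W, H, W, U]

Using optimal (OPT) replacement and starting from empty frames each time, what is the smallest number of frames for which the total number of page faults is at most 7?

f=1: 18 faults
f=2: 11 faults
f=3: 9 faults
f=4: 7 faults
f=5: 6 faults
f=6: 6 faults
Smallest f with faults ≤ 7 is 4.

4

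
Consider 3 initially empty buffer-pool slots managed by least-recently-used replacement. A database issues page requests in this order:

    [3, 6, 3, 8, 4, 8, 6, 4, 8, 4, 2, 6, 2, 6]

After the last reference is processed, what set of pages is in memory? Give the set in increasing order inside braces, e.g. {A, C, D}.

3 -> fault, frames [3]
6 -> fault, frames [3, 6]
3 -> hit
8 -> fault, frames [6, 3, 8]
4 -> fault, evict 6, frames [3, 8, 4]
8 -> hit
6 -> fault, evict 3, frames [4, 8, 6]
4 -> hit
8 -> hit
4 -> hit
2 -> fault, evict 6, frames [8, 4, 2]
6 -> fault, evict 8, frames [4, 2, 6]
2 -> hit
6 -> hit

{2, 4, 6}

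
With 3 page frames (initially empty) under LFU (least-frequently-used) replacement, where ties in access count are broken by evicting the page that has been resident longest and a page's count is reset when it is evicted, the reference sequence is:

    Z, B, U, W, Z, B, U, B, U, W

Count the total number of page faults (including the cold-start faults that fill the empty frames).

Z: fault, frames {Z}
B: fault, frames {Z,B}
U: fault, frames {Z,B,U}
W: fault, evict Z, frames {B,U,W}
Z: fault, evict B, frames {U,W,Z}
B: fault, evict U, frames {W,Z,B}
U: fault, evict W, frames {Z,B,U}
B: hit
U: hit
W: fault, evict Z, frames {B,U,W}
Page faults: 8.

8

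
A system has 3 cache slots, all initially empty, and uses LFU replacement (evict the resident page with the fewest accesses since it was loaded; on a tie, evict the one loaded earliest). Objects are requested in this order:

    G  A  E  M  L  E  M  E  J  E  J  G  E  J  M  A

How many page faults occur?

9

G → miss, frames [G]
A → miss, frames [G, A]
E → miss, frames [G, A, E]
M → miss, evict G, frames [A, E, M]
L → miss, evict A, frames [E, M, L]
E → hit
M → hit
E → hit
J → miss, evict L, frames [E, M, J]
E → hit
J → hit
G → miss, evict M, frames [E, J, G]
E → hit
J → hit
M → miss, evict G, frames [E, J, M]
A → miss, evict M, frames [E, J, A]
Page faults: 9.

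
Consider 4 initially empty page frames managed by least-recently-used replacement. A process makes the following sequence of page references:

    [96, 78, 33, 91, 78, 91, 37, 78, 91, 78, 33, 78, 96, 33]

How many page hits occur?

96 -> miss, frames (96)
78 -> miss, frames (96 78)
33 -> miss, frames (96 78 33)
91 -> miss, frames (96 78 33 91)
78 -> hit
91 -> hit
37 -> miss, evict 96, frames (33 78 91 37)
78 -> hit
91 -> hit
78 -> hit
33 -> hit
78 -> hit
96 -> miss, evict 37, frames (91 33 78 96)
33 -> hit
Hits: 8.

8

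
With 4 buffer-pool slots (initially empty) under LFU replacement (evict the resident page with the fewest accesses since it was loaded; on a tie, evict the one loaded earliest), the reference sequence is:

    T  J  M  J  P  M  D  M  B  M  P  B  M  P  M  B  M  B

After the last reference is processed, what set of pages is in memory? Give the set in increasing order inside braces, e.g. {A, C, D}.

{B, J, M, P}

T -> miss, frames [T]
J -> miss, frames [T, J]
M -> miss, frames [T, J, M]
J -> hit
P -> miss, frames [T, J, M, P]
M -> hit
D -> miss, evict T, frames [J, M, P, D]
M -> hit
B -> miss, evict P, frames [J, M, D, B]
M -> hit
P -> miss, evict D, frames [J, M, B, P]
B -> hit
M -> hit
P -> hit
M -> hit
B -> hit
M -> hit
B -> hit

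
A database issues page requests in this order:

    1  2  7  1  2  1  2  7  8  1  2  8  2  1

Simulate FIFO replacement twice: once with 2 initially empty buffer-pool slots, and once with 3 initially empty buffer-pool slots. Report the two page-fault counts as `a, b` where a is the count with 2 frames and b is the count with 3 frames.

2 frames: F F F F F . . F F F F F . F → 11 faults.
3 frames: F F F . . . . . F F F . . . → 6 faults.
6 < 11: adding a frame reduced faults, as is typical.

11, 6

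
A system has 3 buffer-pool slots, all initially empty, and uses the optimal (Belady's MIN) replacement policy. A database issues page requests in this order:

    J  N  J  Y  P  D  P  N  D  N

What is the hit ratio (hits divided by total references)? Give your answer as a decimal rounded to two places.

0.50

J -> fault, frames {J}
N -> fault, frames {J,N}
J -> hit
Y -> fault, frames {J,N,Y}
P -> fault, evict Y, frames {J,N,P}
D -> fault, evict J, frames {N,P,D}
P -> hit
N -> hit
D -> hit
N -> hit
Hits: 5 of 10 references → 5/10 = 0.5000.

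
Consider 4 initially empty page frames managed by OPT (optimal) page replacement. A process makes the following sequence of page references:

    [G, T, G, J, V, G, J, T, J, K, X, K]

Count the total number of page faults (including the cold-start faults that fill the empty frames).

G → fault, frames [G]
T → fault, frames [G, T]
G → hit
J → fault, frames [G, T, J]
V → fault, frames [G, T, J, V]
G → hit
J → hit
T → hit
J → hit
K → fault, evict V, frames [G, T, J, K]
X → fault, evict J, frames [G, T, K, X]
K → hit
Page faults: 6.

6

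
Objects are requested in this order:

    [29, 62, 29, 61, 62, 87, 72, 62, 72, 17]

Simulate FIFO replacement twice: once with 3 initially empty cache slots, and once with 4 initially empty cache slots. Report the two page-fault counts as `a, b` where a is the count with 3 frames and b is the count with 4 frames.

3 frames: F F . F . F F F . F → 7 faults.
4 frames: F F . F . F F . . F → 6 faults.
6 < 7: adding a frame reduced faults, as is typical.

7, 6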